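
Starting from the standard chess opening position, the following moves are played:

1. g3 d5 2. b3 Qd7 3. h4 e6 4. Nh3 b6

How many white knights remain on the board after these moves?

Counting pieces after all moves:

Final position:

  a b c d e f g h
  ─────────────────
8│♜ ♞ ♝ · ♚ ♝ ♞ ♜│8
7│♟ · ♟ ♛ · ♟ ♟ ♟│7
6│· ♟ · · ♟ · · ·│6
5│· · · ♟ · · · ·│5
4│· · · · · · · ♙│4
3│· ♙ · · · · ♙ ♘│3
2│♙ · ♙ ♙ ♙ ♙ · ·│2
1│♖ ♘ ♗ ♕ ♔ ♗ · ♖│1
  ─────────────────
  a b c d e f g h


2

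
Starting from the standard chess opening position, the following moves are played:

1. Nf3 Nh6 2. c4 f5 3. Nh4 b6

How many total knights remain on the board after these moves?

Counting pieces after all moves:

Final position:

  a b c d e f g h
  ─────────────────
8│♜ ♞ ♝ ♛ ♚ ♝ · ♜│8
7│♟ · ♟ ♟ ♟ · ♟ ♟│7
6│· ♟ · · · · · ♞│6
5│· · · · · ♟ · ·│5
4│· · ♙ · · · · ♘│4
3│· · · · · · · ·│3
2│♙ ♙ · ♙ ♙ ♙ ♙ ♙│2
1│♖ ♘ ♗ ♕ ♔ ♗ · ♖│1
  ─────────────────
  a b c d e f g h


4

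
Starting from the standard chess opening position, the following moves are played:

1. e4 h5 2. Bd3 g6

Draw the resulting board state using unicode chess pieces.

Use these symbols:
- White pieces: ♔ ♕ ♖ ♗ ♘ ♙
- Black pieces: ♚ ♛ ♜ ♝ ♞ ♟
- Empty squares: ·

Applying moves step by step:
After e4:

♜ ♞ ♝ ♛ ♚ ♝ ♞ ♜
♟ ♟ ♟ ♟ ♟ ♟ ♟ ♟
· · · · · · · ·
· · · · · · · ·
· · · · ♙ · · ·
· · · · · · · ·
♙ ♙ ♙ ♙ · ♙ ♙ ♙
♖ ♘ ♗ ♕ ♔ ♗ ♘ ♖


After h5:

♜ ♞ ♝ ♛ ♚ ♝ ♞ ♜
♟ ♟ ♟ ♟ ♟ ♟ ♟ ·
· · · · · · · ·
· · · · · · · ♟
· · · · ♙ · · ·
· · · · · · · ·
♙ ♙ ♙ ♙ · ♙ ♙ ♙
♖ ♘ ♗ ♕ ♔ ♗ ♘ ♖


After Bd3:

♜ ♞ ♝ ♛ ♚ ♝ ♞ ♜
♟ ♟ ♟ ♟ ♟ ♟ ♟ ·
· · · · · · · ·
· · · · · · · ♟
· · · · ♙ · · ·
· · · ♗ · · · ·
♙ ♙ ♙ ♙ · ♙ ♙ ♙
♖ ♘ ♗ ♕ ♔ · ♘ ♖


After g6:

♜ ♞ ♝ ♛ ♚ ♝ ♞ ♜
♟ ♟ ♟ ♟ ♟ ♟ · ·
· · · · · · ♟ ·
· · · · · · · ♟
· · · · ♙ · · ·
· · · ♗ · · · ·
♙ ♙ ♙ ♙ · ♙ ♙ ♙
♖ ♘ ♗ ♕ ♔ · ♘ ♖



  a b c d e f g h
  ─────────────────
8│♜ ♞ ♝ ♛ ♚ ♝ ♞ ♜│8
7│♟ ♟ ♟ ♟ ♟ ♟ · ·│7
6│· · · · · · ♟ ·│6
5│· · · · · · · ♟│5
4│· · · · ♙ · · ·│4
3│· · · ♗ · · · ·│3
2│♙ ♙ ♙ ♙ · ♙ ♙ ♙│2
1│♖ ♘ ♗ ♕ ♔ · ♘ ♖│1
  ─────────────────
  a b c d e f g h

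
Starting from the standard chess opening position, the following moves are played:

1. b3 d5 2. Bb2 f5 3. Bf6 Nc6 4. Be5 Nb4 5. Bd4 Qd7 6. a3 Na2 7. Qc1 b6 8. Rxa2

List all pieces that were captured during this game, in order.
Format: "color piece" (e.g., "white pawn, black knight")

Tracking captures:
  Rxa2: captured black knight

black knight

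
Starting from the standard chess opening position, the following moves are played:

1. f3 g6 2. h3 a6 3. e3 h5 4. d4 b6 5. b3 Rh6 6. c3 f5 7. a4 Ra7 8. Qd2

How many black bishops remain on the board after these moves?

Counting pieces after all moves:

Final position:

  a b c d e f g h
  ─────────────────
8│· ♞ ♝ ♛ ♚ ♝ ♞ ·│8
7│♜ · ♟ ♟ ♟ · · ·│7
6│♟ ♟ · · · · ♟ ♜│6
5│· · · · · ♟ · ♟│5
4│♙ · · ♙ · · · ·│4
3│· ♙ ♙ · ♙ ♙ · ♙│3
2│· · · ♕ · · ♙ ·│2
1│♖ ♘ ♗ · ♔ ♗ ♘ ♖│1
  ─────────────────
  a b c d e f g h


2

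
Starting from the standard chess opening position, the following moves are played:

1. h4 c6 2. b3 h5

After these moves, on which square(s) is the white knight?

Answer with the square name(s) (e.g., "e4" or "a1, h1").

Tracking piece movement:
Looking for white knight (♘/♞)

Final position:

  a b c d e f g h
  ─────────────────
8│♜ ♞ ♝ ♛ ♚ ♝ ♞ ♜│8
7│♟ ♟ · ♟ ♟ ♟ ♟ ·│7
6│· · ♟ · · · · ·│6
5│· · · · · · · ♟│5
4│· · · · · · · ♙│4
3│· ♙ · · · · · ·│3
2│♙ · ♙ ♙ ♙ ♙ ♙ ·│2
1│♖ ♘ ♗ ♕ ♔ ♗ ♘ ♖│1
  ─────────────────
  a b c d e f g h


b1, g1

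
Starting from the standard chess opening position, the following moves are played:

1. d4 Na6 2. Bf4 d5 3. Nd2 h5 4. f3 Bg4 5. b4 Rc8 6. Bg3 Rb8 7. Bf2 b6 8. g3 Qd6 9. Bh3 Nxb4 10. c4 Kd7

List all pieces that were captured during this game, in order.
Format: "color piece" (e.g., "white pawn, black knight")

Tracking captures:
  Nxb4: captured white pawn

white pawn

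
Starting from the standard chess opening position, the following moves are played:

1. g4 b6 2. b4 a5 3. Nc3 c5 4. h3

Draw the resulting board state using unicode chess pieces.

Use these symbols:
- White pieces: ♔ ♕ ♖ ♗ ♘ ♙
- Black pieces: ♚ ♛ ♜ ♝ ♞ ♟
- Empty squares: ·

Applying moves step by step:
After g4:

♜ ♞ ♝ ♛ ♚ ♝ ♞ ♜
♟ ♟ ♟ ♟ ♟ ♟ ♟ ♟
· · · · · · · ·
· · · · · · · ·
· · · · · · ♙ ·
· · · · · · · ·
♙ ♙ ♙ ♙ ♙ ♙ · ♙
♖ ♘ ♗ ♕ ♔ ♗ ♘ ♖


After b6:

♜ ♞ ♝ ♛ ♚ ♝ ♞ ♜
♟ · ♟ ♟ ♟ ♟ ♟ ♟
· ♟ · · · · · ·
· · · · · · · ·
· · · · · · ♙ ·
· · · · · · · ·
♙ ♙ ♙ ♙ ♙ ♙ · ♙
♖ ♘ ♗ ♕ ♔ ♗ ♘ ♖


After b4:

♜ ♞ ♝ ♛ ♚ ♝ ♞ ♜
♟ · ♟ ♟ ♟ ♟ ♟ ♟
· ♟ · · · · · ·
· · · · · · · ·
· ♙ · · · · ♙ ·
· · · · · · · ·
♙ · ♙ ♙ ♙ ♙ · ♙
♖ ♘ ♗ ♕ ♔ ♗ ♘ ♖


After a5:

♜ ♞ ♝ ♛ ♚ ♝ ♞ ♜
· · ♟ ♟ ♟ ♟ ♟ ♟
· ♟ · · · · · ·
♟ · · · · · · ·
· ♙ · · · · ♙ ·
· · · · · · · ·
♙ · ♙ ♙ ♙ ♙ · ♙
♖ ♘ ♗ ♕ ♔ ♗ ♘ ♖


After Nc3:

♜ ♞ ♝ ♛ ♚ ♝ ♞ ♜
· · ♟ ♟ ♟ ♟ ♟ ♟
· ♟ · · · · · ·
♟ · · · · · · ·
· ♙ · · · · ♙ ·
· · ♘ · · · · ·
♙ · ♙ ♙ ♙ ♙ · ♙
♖ · ♗ ♕ ♔ ♗ ♘ ♖


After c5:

♜ ♞ ♝ ♛ ♚ ♝ ♞ ♜
· · · ♟ ♟ ♟ ♟ ♟
· ♟ · · · · · ·
♟ · ♟ · · · · ·
· ♙ · · · · ♙ ·
· · ♘ · · · · ·
♙ · ♙ ♙ ♙ ♙ · ♙
♖ · ♗ ♕ ♔ ♗ ♘ ♖


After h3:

♜ ♞ ♝ ♛ ♚ ♝ ♞ ♜
· · · ♟ ♟ ♟ ♟ ♟
· ♟ · · · · · ·
♟ · ♟ · · · · ·
· ♙ · · · · ♙ ·
· · ♘ · · · · ♙
♙ · ♙ ♙ ♙ ♙ · ·
♖ · ♗ ♕ ♔ ♗ ♘ ♖



  a b c d e f g h
  ─────────────────
8│♜ ♞ ♝ ♛ ♚ ♝ ♞ ♜│8
7│· · · ♟ ♟ ♟ ♟ ♟│7
6│· ♟ · · · · · ·│6
5│♟ · ♟ · · · · ·│5
4│· ♙ · · · · ♙ ·│4
3│· · ♘ · · · · ♙│3
2│♙ · ♙ ♙ ♙ ♙ · ·│2
1│♖ · ♗ ♕ ♔ ♗ ♘ ♖│1
  ─────────────────
  a b c d e f g h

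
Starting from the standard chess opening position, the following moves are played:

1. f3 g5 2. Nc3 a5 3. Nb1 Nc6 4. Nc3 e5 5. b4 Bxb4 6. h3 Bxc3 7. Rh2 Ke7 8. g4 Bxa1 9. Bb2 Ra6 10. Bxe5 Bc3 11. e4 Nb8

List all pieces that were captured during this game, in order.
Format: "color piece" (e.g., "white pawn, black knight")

Tracking captures:
  Bxb4: captured white pawn
  Bxc3: captured white knight
  Bxa1: captured white rook
  Bxe5: captured black pawn

white pawn, white knight, white rook, black pawn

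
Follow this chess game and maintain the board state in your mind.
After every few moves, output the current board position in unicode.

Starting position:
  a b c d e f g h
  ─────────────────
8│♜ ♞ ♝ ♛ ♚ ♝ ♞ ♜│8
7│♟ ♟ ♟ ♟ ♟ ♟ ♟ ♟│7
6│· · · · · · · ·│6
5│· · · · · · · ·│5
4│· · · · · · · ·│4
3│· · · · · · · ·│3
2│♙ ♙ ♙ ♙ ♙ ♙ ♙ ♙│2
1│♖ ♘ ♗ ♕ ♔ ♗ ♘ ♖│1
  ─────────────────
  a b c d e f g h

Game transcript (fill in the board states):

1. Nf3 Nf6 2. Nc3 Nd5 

  a b c d e f g h
  ─────────────────
8│♜ ♞ ♝ ♛ ♚ ♝ · ♜│8
7│♟ ♟ ♟ ♟ ♟ ♟ ♟ ♟│7
6│· · · · · · · ·│6
5│· · · ♞ · · · ·│5
4│· · · · · · · ·│4
3│· · ♘ · · ♘ · ·│3
2│♙ ♙ ♙ ♙ ♙ ♙ ♙ ♙│2
1│♖ · ♗ ♕ ♔ ♗ · ♖│1
  ─────────────────
  a b c d e f g h

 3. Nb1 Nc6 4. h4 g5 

  a b c d e f g h
  ─────────────────
8│♜ · ♝ ♛ ♚ ♝ · ♜│8
7│♟ ♟ ♟ ♟ ♟ ♟ · ♟│7
6│· · ♞ · · · · ·│6
5│· · · ♞ · · ♟ ·│5
4│· · · · · · · ♙│4
3│· · · · · ♘ · ·│3
2│♙ ♙ ♙ ♙ ♙ ♙ ♙ ·│2
1│♖ ♘ ♗ ♕ ♔ ♗ · ♖│1
  ─────────────────
  a b c d e f g h

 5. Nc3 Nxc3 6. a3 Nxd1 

  a b c d e f g h
  ─────────────────
8│♜ · ♝ ♛ ♚ ♝ · ♜│8
7│♟ ♟ ♟ ♟ ♟ ♟ · ♟│7
6│· · ♞ · · · · ·│6
5│· · · · · · ♟ ·│5
4│· · · · · · · ♙│4
3│♙ · · · · ♘ · ·│3
2│· ♙ ♙ ♙ ♙ ♙ ♙ ·│2
1│♖ · ♗ ♞ ♔ ♗ · ♖│1
  ─────────────────
  a b c d e f g h

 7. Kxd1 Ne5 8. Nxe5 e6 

  a b c d e f g h
  ─────────────────
8│♜ · ♝ ♛ ♚ ♝ · ♜│8
7│♟ ♟ ♟ ♟ · ♟ · ♟│7
6│· · · · ♟ · · ·│6
5│· · · · ♘ · ♟ ·│5
4│· · · · · · · ♙│4
3│♙ · · · · · · ·│3
2│· ♙ ♙ ♙ ♙ ♙ ♙ ·│2
1│♖ · ♗ ♔ · ♗ · ♖│1
  ─────────────────
  a b c d e f g h

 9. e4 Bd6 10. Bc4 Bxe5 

  a b c d e f g h
  ─────────────────
8│♜ · ♝ ♛ ♚ · · ♜│8
7│♟ ♟ ♟ ♟ · ♟ · ♟│7
6│· · · · ♟ · · ·│6
5│· · · · ♝ · ♟ ·│5
4│· · ♗ · ♙ · · ♙│4
3│♙ · · · · · · ·│3
2│· ♙ ♙ ♙ · ♙ ♙ ·│2
1│♖ · ♗ ♔ · · · ♖│1
  ─────────────────
  a b c d e f g h



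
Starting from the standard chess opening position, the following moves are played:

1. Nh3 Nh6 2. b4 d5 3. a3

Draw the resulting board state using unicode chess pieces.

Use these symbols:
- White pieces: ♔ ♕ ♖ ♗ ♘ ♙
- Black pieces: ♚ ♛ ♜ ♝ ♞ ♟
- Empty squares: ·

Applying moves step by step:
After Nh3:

♜ ♞ ♝ ♛ ♚ ♝ ♞ ♜
♟ ♟ ♟ ♟ ♟ ♟ ♟ ♟
· · · · · · · ·
· · · · · · · ·
· · · · · · · ·
· · · · · · · ♘
♙ ♙ ♙ ♙ ♙ ♙ ♙ ♙
♖ ♘ ♗ ♕ ♔ ♗ · ♖


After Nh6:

♜ ♞ ♝ ♛ ♚ ♝ · ♜
♟ ♟ ♟ ♟ ♟ ♟ ♟ ♟
· · · · · · · ♞
· · · · · · · ·
· · · · · · · ·
· · · · · · · ♘
♙ ♙ ♙ ♙ ♙ ♙ ♙ ♙
♖ ♘ ♗ ♕ ♔ ♗ · ♖


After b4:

♜ ♞ ♝ ♛ ♚ ♝ · ♜
♟ ♟ ♟ ♟ ♟ ♟ ♟ ♟
· · · · · · · ♞
· · · · · · · ·
· ♙ · · · · · ·
· · · · · · · ♘
♙ · ♙ ♙ ♙ ♙ ♙ ♙
♖ ♘ ♗ ♕ ♔ ♗ · ♖


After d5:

♜ ♞ ♝ ♛ ♚ ♝ · ♜
♟ ♟ ♟ · ♟ ♟ ♟ ♟
· · · · · · · ♞
· · · ♟ · · · ·
· ♙ · · · · · ·
· · · · · · · ♘
♙ · ♙ ♙ ♙ ♙ ♙ ♙
♖ ♘ ♗ ♕ ♔ ♗ · ♖


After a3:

♜ ♞ ♝ ♛ ♚ ♝ · ♜
♟ ♟ ♟ · ♟ ♟ ♟ ♟
· · · · · · · ♞
· · · ♟ · · · ·
· ♙ · · · · · ·
♙ · · · · · · ♘
· · ♙ ♙ ♙ ♙ ♙ ♙
♖ ♘ ♗ ♕ ♔ ♗ · ♖



  a b c d e f g h
  ─────────────────
8│♜ ♞ ♝ ♛ ♚ ♝ · ♜│8
7│♟ ♟ ♟ · ♟ ♟ ♟ ♟│7
6│· · · · · · · ♞│6
5│· · · ♟ · · · ·│5
4│· ♙ · · · · · ·│4
3│♙ · · · · · · ♘│3
2│· · ♙ ♙ ♙ ♙ ♙ ♙│2
1│♖ ♘ ♗ ♕ ♔ ♗ · ♖│1
  ─────────────────
  a b c d e f g h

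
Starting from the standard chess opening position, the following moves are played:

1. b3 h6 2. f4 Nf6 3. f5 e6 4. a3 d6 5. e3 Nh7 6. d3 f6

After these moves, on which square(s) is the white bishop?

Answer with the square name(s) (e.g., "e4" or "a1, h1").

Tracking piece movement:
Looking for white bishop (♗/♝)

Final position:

  a b c d e f g h
  ─────────────────
8│♜ ♞ ♝ ♛ ♚ ♝ · ♜│8
7│♟ ♟ ♟ · · · ♟ ♞│7
6│· · · ♟ ♟ ♟ · ♟│6
5│· · · · · ♙ · ·│5
4│· · · · · · · ·│4
3│♙ ♙ · ♙ ♙ · · ·│3
2│· · ♙ · · · ♙ ♙│2
1│♖ ♘ ♗ ♕ ♔ ♗ ♘ ♖│1
  ─────────────────
  a b c d e f g h


c1, f1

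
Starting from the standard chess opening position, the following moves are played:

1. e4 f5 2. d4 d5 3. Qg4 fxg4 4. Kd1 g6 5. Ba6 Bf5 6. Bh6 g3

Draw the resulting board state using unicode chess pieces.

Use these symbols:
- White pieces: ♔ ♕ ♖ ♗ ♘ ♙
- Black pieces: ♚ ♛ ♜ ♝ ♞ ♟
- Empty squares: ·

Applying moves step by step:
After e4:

♜ ♞ ♝ ♛ ♚ ♝ ♞ ♜
♟ ♟ ♟ ♟ ♟ ♟ ♟ ♟
· · · · · · · ·
· · · · · · · ·
· · · · ♙ · · ·
· · · · · · · ·
♙ ♙ ♙ ♙ · ♙ ♙ ♙
♖ ♘ ♗ ♕ ♔ ♗ ♘ ♖


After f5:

♜ ♞ ♝ ♛ ♚ ♝ ♞ ♜
♟ ♟ ♟ ♟ ♟ · ♟ ♟
· · · · · · · ·
· · · · · ♟ · ·
· · · · ♙ · · ·
· · · · · · · ·
♙ ♙ ♙ ♙ · ♙ ♙ ♙
♖ ♘ ♗ ♕ ♔ ♗ ♘ ♖


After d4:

♜ ♞ ♝ ♛ ♚ ♝ ♞ ♜
♟ ♟ ♟ ♟ ♟ · ♟ ♟
· · · · · · · ·
· · · · · ♟ · ·
· · · ♙ ♙ · · ·
· · · · · · · ·
♙ ♙ ♙ · · ♙ ♙ ♙
♖ ♘ ♗ ♕ ♔ ♗ ♘ ♖


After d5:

♜ ♞ ♝ ♛ ♚ ♝ ♞ ♜
♟ ♟ ♟ · ♟ · ♟ ♟
· · · · · · · ·
· · · ♟ · ♟ · ·
· · · ♙ ♙ · · ·
· · · · · · · ·
♙ ♙ ♙ · · ♙ ♙ ♙
♖ ♘ ♗ ♕ ♔ ♗ ♘ ♖


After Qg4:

♜ ♞ ♝ ♛ ♚ ♝ ♞ ♜
♟ ♟ ♟ · ♟ · ♟ ♟
· · · · · · · ·
· · · ♟ · ♟ · ·
· · · ♙ ♙ · ♕ ·
· · · · · · · ·
♙ ♙ ♙ · · ♙ ♙ ♙
♖ ♘ ♗ · ♔ ♗ ♘ ♖


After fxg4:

♜ ♞ ♝ ♛ ♚ ♝ ♞ ♜
♟ ♟ ♟ · ♟ · ♟ ♟
· · · · · · · ·
· · · ♟ · · · ·
· · · ♙ ♙ · ♟ ·
· · · · · · · ·
♙ ♙ ♙ · · ♙ ♙ ♙
♖ ♘ ♗ · ♔ ♗ ♘ ♖


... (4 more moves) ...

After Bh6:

♜ ♞ · ♛ ♚ ♝ ♞ ♜
♟ ♟ ♟ · ♟ · · ♟
♗ · · · · · ♟ ♗
· · · ♟ · ♝ · ·
· · · ♙ ♙ · ♟ ·
· · · · · · · ·
♙ ♙ ♙ · · ♙ ♙ ♙
♖ ♘ · ♔ · · ♘ ♖


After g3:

♜ ♞ · ♛ ♚ ♝ ♞ ♜
♟ ♟ ♟ · ♟ · · ♟
♗ · · · · · ♟ ♗
· · · ♟ · ♝ · ·
· · · ♙ ♙ · · ·
· · · · · · ♟ ·
♙ ♙ ♙ · · ♙ ♙ ♙
♖ ♘ · ♔ · · ♘ ♖



  a b c d e f g h
  ─────────────────
8│♜ ♞ · ♛ ♚ ♝ ♞ ♜│8
7│♟ ♟ ♟ · ♟ · · ♟│7
6│♗ · · · · · ♟ ♗│6
5│· · · ♟ · ♝ · ·│5
4│· · · ♙ ♙ · · ·│4
3│· · · · · · ♟ ·│3
2│♙ ♙ ♙ · · ♙ ♙ ♙│2
1│♖ ♘ · ♔ · · ♘ ♖│1
  ─────────────────
  a b c d e f g h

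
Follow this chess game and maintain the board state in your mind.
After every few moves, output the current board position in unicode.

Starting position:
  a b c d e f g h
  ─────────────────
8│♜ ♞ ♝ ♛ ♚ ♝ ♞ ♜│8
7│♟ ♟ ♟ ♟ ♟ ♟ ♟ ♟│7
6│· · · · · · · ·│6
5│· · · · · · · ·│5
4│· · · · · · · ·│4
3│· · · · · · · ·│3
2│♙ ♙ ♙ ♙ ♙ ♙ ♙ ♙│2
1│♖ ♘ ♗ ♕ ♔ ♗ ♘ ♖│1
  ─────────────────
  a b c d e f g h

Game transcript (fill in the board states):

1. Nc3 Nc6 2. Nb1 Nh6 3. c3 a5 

  a b c d e f g h
  ─────────────────
8│♜ · ♝ ♛ ♚ ♝ · ♜│8
7│· ♟ ♟ ♟ ♟ ♟ ♟ ♟│7
6│· · ♞ · · · · ♞│6
5│♟ · · · · · · ·│5
4│· · · · · · · ·│4
3│· · ♙ · · · · ·│3
2│♙ ♙ · ♙ ♙ ♙ ♙ ♙│2
1│♖ ♘ ♗ ♕ ♔ ♗ ♘ ♖│1
  ─────────────────
  a b c d e f g h

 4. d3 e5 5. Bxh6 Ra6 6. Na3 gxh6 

  a b c d e f g h
  ─────────────────
8│· · ♝ ♛ ♚ ♝ · ♜│8
7│· ♟ ♟ ♟ · ♟ · ♟│7
6│♜ · ♞ · · · · ♟│6
5│♟ · · · ♟ · · ·│5
4│· · · · · · · ·│4
3│♘ · ♙ ♙ · · · ·│3
2│♙ ♙ · · ♙ ♙ ♙ ♙│2
1│♖ · · ♕ ♔ ♗ ♘ ♖│1
  ─────────────────
  a b c d e f g h

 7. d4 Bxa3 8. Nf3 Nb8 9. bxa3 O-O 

  a b c d e f g h
  ─────────────────
8│· ♞ ♝ ♛ · ♜ ♚ ·│8
7│· ♟ ♟ ♟ · ♟ · ♟│7
6│♜ · · · · · · ♟│6
5│♟ · · · ♟ · · ·│5
4│· · · ♙ · · · ·│4
3│♙ · ♙ · · ♘ · ·│3
2│♙ · · · ♙ ♙ ♙ ♙│2
1│♖ · · ♕ ♔ ♗ · ♖│1
  ─────────────────
  a b c d e f g h

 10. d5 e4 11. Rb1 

  a b c d e f g h
  ─────────────────
8│· ♞ ♝ ♛ · ♜ ♚ ·│8
7│· ♟ ♟ ♟ · ♟ · ♟│7
6│♜ · · · · · · ♟│6
5│♟ · · ♙ · · · ·│5
4│· · · · ♟ · · ·│4
3│♙ · ♙ · · ♘ · ·│3
2│♙ · · · ♙ ♙ ♙ ♙│2
1│· ♖ · ♕ ♔ ♗ · ♖│1
  ─────────────────
  a b c d e f g h


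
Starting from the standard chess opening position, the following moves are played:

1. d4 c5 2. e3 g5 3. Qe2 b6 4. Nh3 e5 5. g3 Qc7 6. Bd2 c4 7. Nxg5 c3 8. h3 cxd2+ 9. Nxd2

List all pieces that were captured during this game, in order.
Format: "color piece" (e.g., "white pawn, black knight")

Tracking captures:
  Nxg5: captured black pawn
  cxd2+: captured white bishop
  Nxd2: captured black pawn

black pawn, white bishop, black pawn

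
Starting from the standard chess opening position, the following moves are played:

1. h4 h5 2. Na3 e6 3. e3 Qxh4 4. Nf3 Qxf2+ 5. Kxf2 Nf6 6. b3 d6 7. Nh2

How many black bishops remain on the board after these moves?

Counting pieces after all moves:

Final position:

  a b c d e f g h
  ─────────────────
8│♜ ♞ ♝ · ♚ ♝ · ♜│8
7│♟ ♟ ♟ · · ♟ ♟ ·│7
6│· · · ♟ ♟ ♞ · ·│6
5│· · · · · · · ♟│5
4│· · · · · · · ·│4
3│♘ ♙ · · ♙ · · ·│3
2│♙ · ♙ ♙ · ♔ ♙ ♘│2
1│♖ · ♗ ♕ · ♗ · ♖│1
  ─────────────────
  a b c d e f g h


2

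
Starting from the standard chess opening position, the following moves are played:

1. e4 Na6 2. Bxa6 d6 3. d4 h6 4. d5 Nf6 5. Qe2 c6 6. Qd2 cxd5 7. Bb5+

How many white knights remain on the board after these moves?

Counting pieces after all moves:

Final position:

  a b c d e f g h
  ─────────────────
8│♜ · ♝ ♛ ♚ ♝ · ♜│8
7│♟ ♟ · · ♟ ♟ ♟ ·│7
6│· · · ♟ · ♞ · ♟│6
5│· ♗ · ♟ · · · ·│5
4│· · · · ♙ · · ·│4
3│· · · · · · · ·│3
2│♙ ♙ ♙ ♕ · ♙ ♙ ♙│2
1│♖ ♘ ♗ · ♔ · ♘ ♖│1
  ─────────────────
  a b c d e f g h


2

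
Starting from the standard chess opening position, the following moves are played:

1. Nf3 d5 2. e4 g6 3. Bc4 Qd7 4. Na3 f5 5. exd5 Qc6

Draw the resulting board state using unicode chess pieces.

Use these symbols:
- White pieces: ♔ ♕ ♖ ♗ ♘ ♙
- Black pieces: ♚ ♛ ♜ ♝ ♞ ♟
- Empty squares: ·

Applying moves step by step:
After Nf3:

♜ ♞ ♝ ♛ ♚ ♝ ♞ ♜
♟ ♟ ♟ ♟ ♟ ♟ ♟ ♟
· · · · · · · ·
· · · · · · · ·
· · · · · · · ·
· · · · · ♘ · ·
♙ ♙ ♙ ♙ ♙ ♙ ♙ ♙
♖ ♘ ♗ ♕ ♔ ♗ · ♖


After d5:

♜ ♞ ♝ ♛ ♚ ♝ ♞ ♜
♟ ♟ ♟ · ♟ ♟ ♟ ♟
· · · · · · · ·
· · · ♟ · · · ·
· · · · · · · ·
· · · · · ♘ · ·
♙ ♙ ♙ ♙ ♙ ♙ ♙ ♙
♖ ♘ ♗ ♕ ♔ ♗ · ♖


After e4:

♜ ♞ ♝ ♛ ♚ ♝ ♞ ♜
♟ ♟ ♟ · ♟ ♟ ♟ ♟
· · · · · · · ·
· · · ♟ · · · ·
· · · · ♙ · · ·
· · · · · ♘ · ·
♙ ♙ ♙ ♙ · ♙ ♙ ♙
♖ ♘ ♗ ♕ ♔ ♗ · ♖


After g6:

♜ ♞ ♝ ♛ ♚ ♝ ♞ ♜
♟ ♟ ♟ · ♟ ♟ · ♟
· · · · · · ♟ ·
· · · ♟ · · · ·
· · · · ♙ · · ·
· · · · · ♘ · ·
♙ ♙ ♙ ♙ · ♙ ♙ ♙
♖ ♘ ♗ ♕ ♔ ♗ · ♖


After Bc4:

♜ ♞ ♝ ♛ ♚ ♝ ♞ ♜
♟ ♟ ♟ · ♟ ♟ · ♟
· · · · · · ♟ ·
· · · ♟ · · · ·
· · ♗ · ♙ · · ·
· · · · · ♘ · ·
♙ ♙ ♙ ♙ · ♙ ♙ ♙
♖ ♘ ♗ ♕ ♔ · · ♖


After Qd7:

♜ ♞ ♝ · ♚ ♝ ♞ ♜
♟ ♟ ♟ ♛ ♟ ♟ · ♟
· · · · · · ♟ ·
· · · ♟ · · · ·
· · ♗ · ♙ · · ·
· · · · · ♘ · ·
♙ ♙ ♙ ♙ · ♙ ♙ ♙
♖ ♘ ♗ ♕ ♔ · · ♖


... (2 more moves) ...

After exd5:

♜ ♞ ♝ · ♚ ♝ ♞ ♜
♟ ♟ ♟ ♛ ♟ · · ♟
· · · · · · ♟ ·
· · · ♙ · ♟ · ·
· · ♗ · · · · ·
♘ · · · · ♘ · ·
♙ ♙ ♙ ♙ · ♙ ♙ ♙
♖ · ♗ ♕ ♔ · · ♖


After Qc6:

♜ ♞ ♝ · ♚ ♝ ♞ ♜
♟ ♟ ♟ · ♟ · · ♟
· · ♛ · · · ♟ ·
· · · ♙ · ♟ · ·
· · ♗ · · · · ·
♘ · · · · ♘ · ·
♙ ♙ ♙ ♙ · ♙ ♙ ♙
♖ · ♗ ♕ ♔ · · ♖



  a b c d e f g h
  ─────────────────
8│♜ ♞ ♝ · ♚ ♝ ♞ ♜│8
7│♟ ♟ ♟ · ♟ · · ♟│7
6│· · ♛ · · · ♟ ·│6
5│· · · ♙ · ♟ · ·│5
4│· · ♗ · · · · ·│4
3│♘ · · · · ♘ · ·│3
2│♙ ♙ ♙ ♙ · ♙ ♙ ♙│2
1│♖ · ♗ ♕ ♔ · · ♖│1
  ─────────────────
  a b c d e f g h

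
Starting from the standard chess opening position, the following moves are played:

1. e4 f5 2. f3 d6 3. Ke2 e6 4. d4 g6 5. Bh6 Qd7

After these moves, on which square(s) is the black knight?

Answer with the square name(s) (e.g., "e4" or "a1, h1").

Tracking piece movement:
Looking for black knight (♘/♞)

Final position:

  a b c d e f g h
  ─────────────────
8│♜ ♞ ♝ · ♚ ♝ ♞ ♜│8
7│♟ ♟ ♟ ♛ · · · ♟│7
6│· · · ♟ ♟ · ♟ ♗│6
5│· · · · · ♟ · ·│5
4│· · · ♙ ♙ · · ·│4
3│· · · · · ♙ · ·│3
2│♙ ♙ ♙ · ♔ · ♙ ♙│2
1│♖ ♘ · ♕ · ♗ ♘ ♖│1
  ─────────────────
  a b c d e f g h


b8, g8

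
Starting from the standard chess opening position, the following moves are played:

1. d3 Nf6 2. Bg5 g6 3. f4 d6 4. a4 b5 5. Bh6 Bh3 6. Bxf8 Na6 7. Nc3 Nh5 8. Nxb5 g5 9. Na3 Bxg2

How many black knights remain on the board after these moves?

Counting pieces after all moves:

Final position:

  a b c d e f g h
  ─────────────────
8│♜ · · ♛ ♚ ♗ · ♜│8
7│♟ · ♟ · ♟ ♟ · ♟│7
6│♞ · · ♟ · · · ·│6
5│· · · · · · ♟ ♞│5
4│♙ · · · · ♙ · ·│4
3│♘ · · ♙ · · · ·│3
2│· ♙ ♙ · ♙ · ♝ ♙│2
1│♖ · · ♕ ♔ ♗ ♘ ♖│1
  ─────────────────
  a b c d e f g h


2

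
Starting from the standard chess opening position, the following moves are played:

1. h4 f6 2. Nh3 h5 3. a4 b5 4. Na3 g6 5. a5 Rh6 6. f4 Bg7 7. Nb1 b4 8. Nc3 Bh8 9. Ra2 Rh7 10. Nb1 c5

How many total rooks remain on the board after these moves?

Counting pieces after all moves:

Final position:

  a b c d e f g h
  ─────────────────
8│♜ ♞ ♝ ♛ ♚ · ♞ ♝│8
7│♟ · · ♟ ♟ · · ♜│7
6│· · · · · ♟ ♟ ·│6
5│♙ · ♟ · · · · ♟│5
4│· ♟ · · · ♙ · ♙│4
3│· · · · · · · ♘│3
2│♖ ♙ ♙ ♙ ♙ · ♙ ·│2
1│· ♘ ♗ ♕ ♔ ♗ · ♖│1
  ─────────────────
  a b c d e f g h


4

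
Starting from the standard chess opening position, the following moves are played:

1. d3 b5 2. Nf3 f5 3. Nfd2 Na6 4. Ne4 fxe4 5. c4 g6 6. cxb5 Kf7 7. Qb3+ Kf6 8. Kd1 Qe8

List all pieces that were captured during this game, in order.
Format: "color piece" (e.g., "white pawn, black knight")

Tracking captures:
  fxe4: captured white knight
  cxb5: captured black pawn

white knight, black pawn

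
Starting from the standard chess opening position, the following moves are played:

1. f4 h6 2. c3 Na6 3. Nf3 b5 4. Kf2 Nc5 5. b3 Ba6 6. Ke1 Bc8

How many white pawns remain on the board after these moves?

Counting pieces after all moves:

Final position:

  a b c d e f g h
  ─────────────────
8│♜ · ♝ ♛ ♚ ♝ ♞ ♜│8
7│♟ · ♟ ♟ ♟ ♟ ♟ ·│7
6│· · · · · · · ♟│6
5│· ♟ ♞ · · · · ·│5
4│· · · · · ♙ · ·│4
3│· ♙ ♙ · · ♘ · ·│3
2│♙ · · ♙ ♙ · ♙ ♙│2
1│♖ ♘ ♗ ♕ ♔ ♗ · ♖│1
  ─────────────────
  a b c d e f g h


8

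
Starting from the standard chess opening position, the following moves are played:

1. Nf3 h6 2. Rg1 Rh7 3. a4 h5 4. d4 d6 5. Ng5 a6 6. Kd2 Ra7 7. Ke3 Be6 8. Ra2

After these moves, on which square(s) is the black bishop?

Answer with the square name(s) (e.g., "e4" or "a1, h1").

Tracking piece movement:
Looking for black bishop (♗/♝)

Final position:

  a b c d e f g h
  ─────────────────
8│· ♞ · ♛ ♚ ♝ ♞ ·│8
7│♜ ♟ ♟ · ♟ ♟ ♟ ♜│7
6│♟ · · ♟ ♝ · · ·│6
5│· · · · · · ♘ ♟│5
4│♙ · · ♙ · · · ·│4
3│· · · · ♔ · · ·│3
2│♖ ♙ ♙ · ♙ ♙ ♙ ♙│2
1│· ♘ ♗ ♕ · ♗ ♖ ·│1
  ─────────────────
  a b c d e f g h


e6, f8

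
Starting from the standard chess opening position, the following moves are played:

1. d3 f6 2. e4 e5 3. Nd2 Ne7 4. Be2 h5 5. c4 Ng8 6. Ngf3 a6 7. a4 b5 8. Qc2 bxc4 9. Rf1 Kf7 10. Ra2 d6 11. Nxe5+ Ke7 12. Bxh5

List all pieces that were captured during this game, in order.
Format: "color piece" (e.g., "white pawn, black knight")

Tracking captures:
  bxc4: captured white pawn
  Nxe5+: captured black pawn
  Bxh5: captured black pawn

white pawn, black pawn, black pawn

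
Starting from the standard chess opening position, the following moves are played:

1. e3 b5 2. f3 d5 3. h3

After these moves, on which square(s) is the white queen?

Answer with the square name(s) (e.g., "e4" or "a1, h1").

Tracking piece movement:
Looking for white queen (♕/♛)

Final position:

  a b c d e f g h
  ─────────────────
8│♜ ♞ ♝ ♛ ♚ ♝ ♞ ♜│8
7│♟ · ♟ · ♟ ♟ ♟ ♟│7
6│· · · · · · · ·│6
5│· ♟ · ♟ · · · ·│5
4│· · · · · · · ·│4
3│· · · · ♙ ♙ · ♙│3
2│♙ ♙ ♙ ♙ · · ♙ ·│2
1│♖ ♘ ♗ ♕ ♔ ♗ ♘ ♖│1
  ─────────────────
  a b c d e f g h


d1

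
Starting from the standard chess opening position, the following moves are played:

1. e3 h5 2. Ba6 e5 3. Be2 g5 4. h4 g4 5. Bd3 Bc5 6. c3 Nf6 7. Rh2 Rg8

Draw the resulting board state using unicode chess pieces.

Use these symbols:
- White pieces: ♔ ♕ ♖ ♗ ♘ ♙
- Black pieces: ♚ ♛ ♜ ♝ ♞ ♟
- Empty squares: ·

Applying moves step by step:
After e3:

♜ ♞ ♝ ♛ ♚ ♝ ♞ ♜
♟ ♟ ♟ ♟ ♟ ♟ ♟ ♟
· · · · · · · ·
· · · · · · · ·
· · · · · · · ·
· · · · ♙ · · ·
♙ ♙ ♙ ♙ · ♙ ♙ ♙
♖ ♘ ♗ ♕ ♔ ♗ ♘ ♖


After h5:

♜ ♞ ♝ ♛ ♚ ♝ ♞ ♜
♟ ♟ ♟ ♟ ♟ ♟ ♟ ·
· · · · · · · ·
· · · · · · · ♟
· · · · · · · ·
· · · · ♙ · · ·
♙ ♙ ♙ ♙ · ♙ ♙ ♙
♖ ♘ ♗ ♕ ♔ ♗ ♘ ♖


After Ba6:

♜ ♞ ♝ ♛ ♚ ♝ ♞ ♜
♟ ♟ ♟ ♟ ♟ ♟ ♟ ·
♗ · · · · · · ·
· · · · · · · ♟
· · · · · · · ·
· · · · ♙ · · ·
♙ ♙ ♙ ♙ · ♙ ♙ ♙
♖ ♘ ♗ ♕ ♔ · ♘ ♖


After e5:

♜ ♞ ♝ ♛ ♚ ♝ ♞ ♜
♟ ♟ ♟ ♟ · ♟ ♟ ·
♗ · · · · · · ·
· · · · ♟ · · ♟
· · · · · · · ·
· · · · ♙ · · ·
♙ ♙ ♙ ♙ · ♙ ♙ ♙
♖ ♘ ♗ ♕ ♔ · ♘ ♖


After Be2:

♜ ♞ ♝ ♛ ♚ ♝ ♞ ♜
♟ ♟ ♟ ♟ · ♟ ♟ ·
· · · · · · · ·
· · · · ♟ · · ♟
· · · · · · · ·
· · · · ♙ · · ·
♙ ♙ ♙ ♙ ♗ ♙ ♙ ♙
♖ ♘ ♗ ♕ ♔ · ♘ ♖


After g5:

♜ ♞ ♝ ♛ ♚ ♝ ♞ ♜
♟ ♟ ♟ ♟ · ♟ · ·
· · · · · · · ·
· · · · ♟ · ♟ ♟
· · · · · · · ·
· · · · ♙ · · ·
♙ ♙ ♙ ♙ ♗ ♙ ♙ ♙
♖ ♘ ♗ ♕ ♔ · ♘ ♖


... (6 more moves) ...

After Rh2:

♜ ♞ ♝ ♛ ♚ · · ♜
♟ ♟ ♟ ♟ · ♟ · ·
· · · · · ♞ · ·
· · ♝ · ♟ · · ♟
· · · · · · ♟ ♙
· · ♙ ♗ ♙ · · ·
♙ ♙ · ♙ · ♙ ♙ ♖
♖ ♘ ♗ ♕ ♔ · ♘ ·


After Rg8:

♜ ♞ ♝ ♛ ♚ · ♜ ·
♟ ♟ ♟ ♟ · ♟ · ·
· · · · · ♞ · ·
· · ♝ · ♟ · · ♟
· · · · · · ♟ ♙
· · ♙ ♗ ♙ · · ·
♙ ♙ · ♙ · ♙ ♙ ♖
♖ ♘ ♗ ♕ ♔ · ♘ ·



  a b c d e f g h
  ─────────────────
8│♜ ♞ ♝ ♛ ♚ · ♜ ·│8
7│♟ ♟ ♟ ♟ · ♟ · ·│7
6│· · · · · ♞ · ·│6
5│· · ♝ · ♟ · · ♟│5
4│· · · · · · ♟ ♙│4
3│· · ♙ ♗ ♙ · · ·│3
2│♙ ♙ · ♙ · ♙ ♙ ♖│2
1│♖ ♘ ♗ ♕ ♔ · ♘ ·│1
  ─────────────────
  a b c d e f g h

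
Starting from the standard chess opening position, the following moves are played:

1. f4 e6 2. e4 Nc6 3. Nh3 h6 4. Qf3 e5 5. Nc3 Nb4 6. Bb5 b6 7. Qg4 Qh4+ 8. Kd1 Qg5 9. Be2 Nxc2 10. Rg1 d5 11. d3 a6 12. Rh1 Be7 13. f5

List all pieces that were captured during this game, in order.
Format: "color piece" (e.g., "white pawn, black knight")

Tracking captures:
  Nxc2: captured white pawn

white pawn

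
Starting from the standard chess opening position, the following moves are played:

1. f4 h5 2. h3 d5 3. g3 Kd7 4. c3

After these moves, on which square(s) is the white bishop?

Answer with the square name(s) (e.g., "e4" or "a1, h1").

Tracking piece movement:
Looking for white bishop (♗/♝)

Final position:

  a b c d e f g h
  ─────────────────
8│♜ ♞ ♝ ♛ · ♝ ♞ ♜│8
7│♟ ♟ ♟ ♚ ♟ ♟ ♟ ·│7
6│· · · · · · · ·│6
5│· · · ♟ · · · ♟│5
4│· · · · · ♙ · ·│4
3│· · ♙ · · · ♙ ♙│3
2│♙ ♙ · ♙ ♙ · · ·│2
1│♖ ♘ ♗ ♕ ♔ ♗ ♘ ♖│1
  ─────────────────
  a b c d e f g h


c1, f1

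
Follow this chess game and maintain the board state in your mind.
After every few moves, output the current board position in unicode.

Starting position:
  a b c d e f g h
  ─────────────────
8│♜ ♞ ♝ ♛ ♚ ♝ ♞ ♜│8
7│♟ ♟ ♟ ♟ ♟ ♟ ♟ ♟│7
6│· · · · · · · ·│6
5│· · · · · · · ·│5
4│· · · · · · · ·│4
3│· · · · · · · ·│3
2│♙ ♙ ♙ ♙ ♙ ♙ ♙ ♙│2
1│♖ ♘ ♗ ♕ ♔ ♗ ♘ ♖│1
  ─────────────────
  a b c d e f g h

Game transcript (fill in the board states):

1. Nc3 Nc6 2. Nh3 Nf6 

  a b c d e f g h
  ─────────────────
8│♜ · ♝ ♛ ♚ ♝ · ♜│8
7│♟ ♟ ♟ ♟ ♟ ♟ ♟ ♟│7
6│· · ♞ · · ♞ · ·│6
5│· · · · · · · ·│5
4│· · · · · · · ·│4
3│· · ♘ · · · · ♘│3
2│♙ ♙ ♙ ♙ ♙ ♙ ♙ ♙│2
1│♖ · ♗ ♕ ♔ ♗ · ♖│1
  ─────────────────
  a b c d e f g h

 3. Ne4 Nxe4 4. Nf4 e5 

  a b c d e f g h
  ─────────────────
8│♜ · ♝ ♛ ♚ ♝ · ♜│8
7│♟ ♟ ♟ ♟ · ♟ ♟ ♟│7
6│· · ♞ · · · · ·│6
5│· · · · ♟ · · ·│5
4│· · · · ♞ ♘ · ·│4
3│· · · · · · · ·│3
2│♙ ♙ ♙ ♙ ♙ ♙ ♙ ♙│2
1│♖ · ♗ ♕ ♔ ♗ · ♖│1
  ─────────────────
  a b c d e f g h

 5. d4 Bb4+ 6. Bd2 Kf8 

  a b c d e f g h
  ─────────────────
8│♜ · ♝ ♛ · ♚ · ♜│8
7│♟ ♟ ♟ ♟ · ♟ ♟ ♟│7
6│· · ♞ · · · · ·│6
5│· · · · ♟ · · ·│5
4│· ♝ · ♙ ♞ ♘ · ·│4
3│· · · · · · · ·│3
2│♙ ♙ ♙ ♗ ♙ ♙ ♙ ♙│2
1│♖ · · ♕ ♔ ♗ · ♖│1
  ─────────────────
  a b c d e f g h



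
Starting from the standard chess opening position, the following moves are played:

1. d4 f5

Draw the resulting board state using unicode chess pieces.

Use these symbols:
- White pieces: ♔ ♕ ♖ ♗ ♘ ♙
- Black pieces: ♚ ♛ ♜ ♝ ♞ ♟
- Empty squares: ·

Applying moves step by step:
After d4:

♜ ♞ ♝ ♛ ♚ ♝ ♞ ♜
♟ ♟ ♟ ♟ ♟ ♟ ♟ ♟
· · · · · · · ·
· · · · · · · ·
· · · ♙ · · · ·
· · · · · · · ·
♙ ♙ ♙ · ♙ ♙ ♙ ♙
♖ ♘ ♗ ♕ ♔ ♗ ♘ ♖


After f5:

♜ ♞ ♝ ♛ ♚ ♝ ♞ ♜
♟ ♟ ♟ ♟ ♟ · ♟ ♟
· · · · · · · ·
· · · · · ♟ · ·
· · · ♙ · · · ·
· · · · · · · ·
♙ ♙ ♙ · ♙ ♙ ♙ ♙
♖ ♘ ♗ ♕ ♔ ♗ ♘ ♖



  a b c d e f g h
  ─────────────────
8│♜ ♞ ♝ ♛ ♚ ♝ ♞ ♜│8
7│♟ ♟ ♟ ♟ ♟ · ♟ ♟│7
6│· · · · · · · ·│6
5│· · · · · ♟ · ·│5
4│· · · ♙ · · · ·│4
3│· · · · · · · ·│3
2│♙ ♙ ♙ · ♙ ♙ ♙ ♙│2
1│♖ ♘ ♗ ♕ ♔ ♗ ♘ ♖│1
  ─────────────────
  a b c d e f g h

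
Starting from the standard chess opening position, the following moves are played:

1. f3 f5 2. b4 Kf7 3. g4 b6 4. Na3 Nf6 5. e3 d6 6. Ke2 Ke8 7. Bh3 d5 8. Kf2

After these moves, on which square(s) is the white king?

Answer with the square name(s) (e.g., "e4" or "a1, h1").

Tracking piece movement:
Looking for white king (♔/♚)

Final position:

  a b c d e f g h
  ─────────────────
8│♜ ♞ ♝ ♛ ♚ ♝ · ♜│8
7│♟ · ♟ · ♟ · ♟ ♟│7
6│· ♟ · · · ♞ · ·│6
5│· · · ♟ · ♟ · ·│5
4│· ♙ · · · · ♙ ·│4
3│♘ · · · ♙ ♙ · ♗│3
2│♙ · ♙ ♙ · ♔ · ♙│2
1│♖ · ♗ ♕ · · ♘ ♖│1
  ─────────────────
  a b c d e f g h


f2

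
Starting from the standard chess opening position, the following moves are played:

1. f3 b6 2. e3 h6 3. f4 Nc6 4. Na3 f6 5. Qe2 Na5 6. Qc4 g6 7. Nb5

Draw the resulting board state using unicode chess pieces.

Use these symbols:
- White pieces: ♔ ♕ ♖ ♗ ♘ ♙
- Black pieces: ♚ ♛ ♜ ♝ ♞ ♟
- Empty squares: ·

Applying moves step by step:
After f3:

♜ ♞ ♝ ♛ ♚ ♝ ♞ ♜
♟ ♟ ♟ ♟ ♟ ♟ ♟ ♟
· · · · · · · ·
· · · · · · · ·
· · · · · · · ·
· · · · · ♙ · ·
♙ ♙ ♙ ♙ ♙ · ♙ ♙
♖ ♘ ♗ ♕ ♔ ♗ ♘ ♖


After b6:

♜ ♞ ♝ ♛ ♚ ♝ ♞ ♜
♟ · ♟ ♟ ♟ ♟ ♟ ♟
· ♟ · · · · · ·
· · · · · · · ·
· · · · · · · ·
· · · · · ♙ · ·
♙ ♙ ♙ ♙ ♙ · ♙ ♙
♖ ♘ ♗ ♕ ♔ ♗ ♘ ♖


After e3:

♜ ♞ ♝ ♛ ♚ ♝ ♞ ♜
♟ · ♟ ♟ ♟ ♟ ♟ ♟
· ♟ · · · · · ·
· · · · · · · ·
· · · · · · · ·
· · · · ♙ ♙ · ·
♙ ♙ ♙ ♙ · · ♙ ♙
♖ ♘ ♗ ♕ ♔ ♗ ♘ ♖


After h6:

♜ ♞ ♝ ♛ ♚ ♝ ♞ ♜
♟ · ♟ ♟ ♟ ♟ ♟ ·
· ♟ · · · · · ♟
· · · · · · · ·
· · · · · · · ·
· · · · ♙ ♙ · ·
♙ ♙ ♙ ♙ · · ♙ ♙
♖ ♘ ♗ ♕ ♔ ♗ ♘ ♖


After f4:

♜ ♞ ♝ ♛ ♚ ♝ ♞ ♜
♟ · ♟ ♟ ♟ ♟ ♟ ·
· ♟ · · · · · ♟
· · · · · · · ·
· · · · · ♙ · ·
· · · · ♙ · · ·
♙ ♙ ♙ ♙ · · ♙ ♙
♖ ♘ ♗ ♕ ♔ ♗ ♘ ♖


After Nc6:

♜ · ♝ ♛ ♚ ♝ ♞ ♜
♟ · ♟ ♟ ♟ ♟ ♟ ·
· ♟ ♞ · · · · ♟
· · · · · · · ·
· · · · · ♙ · ·
· · · · ♙ · · ·
♙ ♙ ♙ ♙ · · ♙ ♙
♖ ♘ ♗ ♕ ♔ ♗ ♘ ♖


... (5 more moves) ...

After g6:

♜ · ♝ ♛ ♚ ♝ ♞ ♜
♟ · ♟ ♟ ♟ · · ·
· ♟ · · · ♟ ♟ ♟
♞ · · · · · · ·
· · ♕ · · ♙ · ·
♘ · · · ♙ · · ·
♙ ♙ ♙ ♙ · · ♙ ♙
♖ · ♗ · ♔ ♗ ♘ ♖


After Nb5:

♜ · ♝ ♛ ♚ ♝ ♞ ♜
♟ · ♟ ♟ ♟ · · ·
· ♟ · · · ♟ ♟ ♟
♞ ♘ · · · · · ·
· · ♕ · · ♙ · ·
· · · · ♙ · · ·
♙ ♙ ♙ ♙ · · ♙ ♙
♖ · ♗ · ♔ ♗ ♘ ♖



  a b c d e f g h
  ─────────────────
8│♜ · ♝ ♛ ♚ ♝ ♞ ♜│8
7│♟ · ♟ ♟ ♟ · · ·│7
6│· ♟ · · · ♟ ♟ ♟│6
5│♞ ♘ · · · · · ·│5
4│· · ♕ · · ♙ · ·│4
3│· · · · ♙ · · ·│3
2│♙ ♙ ♙ ♙ · · ♙ ♙│2
1│♖ · ♗ · ♔ ♗ ♘ ♖│1
  ─────────────────
  a b c d e f g h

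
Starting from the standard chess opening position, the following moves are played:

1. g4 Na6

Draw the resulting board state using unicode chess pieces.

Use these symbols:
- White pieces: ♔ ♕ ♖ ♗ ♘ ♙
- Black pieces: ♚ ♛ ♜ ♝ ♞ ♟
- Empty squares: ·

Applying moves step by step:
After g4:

♜ ♞ ♝ ♛ ♚ ♝ ♞ ♜
♟ ♟ ♟ ♟ ♟ ♟ ♟ ♟
· · · · · · · ·
· · · · · · · ·
· · · · · · ♙ ·
· · · · · · · ·
♙ ♙ ♙ ♙ ♙ ♙ · ♙
♖ ♘ ♗ ♕ ♔ ♗ ♘ ♖


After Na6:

♜ · ♝ ♛ ♚ ♝ ♞ ♜
♟ ♟ ♟ ♟ ♟ ♟ ♟ ♟
♞ · · · · · · ·
· · · · · · · ·
· · · · · · ♙ ·
· · · · · · · ·
♙ ♙ ♙ ♙ ♙ ♙ · ♙
♖ ♘ ♗ ♕ ♔ ♗ ♘ ♖



  a b c d e f g h
  ─────────────────
8│♜ · ♝ ♛ ♚ ♝ ♞ ♜│8
7│♟ ♟ ♟ ♟ ♟ ♟ ♟ ♟│7
6│♞ · · · · · · ·│6
5│· · · · · · · ·│5
4│· · · · · · ♙ ·│4
3│· · · · · · · ·│3
2│♙ ♙ ♙ ♙ ♙ ♙ · ♙│2
1│♖ ♘ ♗ ♕ ♔ ♗ ♘ ♖│1
  ─────────────────
  a b c d e f g h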